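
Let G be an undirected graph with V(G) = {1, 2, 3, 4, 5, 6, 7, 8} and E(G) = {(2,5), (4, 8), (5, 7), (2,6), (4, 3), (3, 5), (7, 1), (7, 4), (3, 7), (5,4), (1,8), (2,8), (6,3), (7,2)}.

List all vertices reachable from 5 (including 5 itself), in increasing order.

Start at 5.
Its neighbours: 2, 3, 4, 7.
Then their neighbours: 1, 6, 8.
Every vertex is now reached.

1, 2, 3, 4, 5, 6, 7, 8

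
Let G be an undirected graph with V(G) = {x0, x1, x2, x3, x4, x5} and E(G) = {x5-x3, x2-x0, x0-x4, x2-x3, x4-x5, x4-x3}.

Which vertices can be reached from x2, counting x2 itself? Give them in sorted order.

Start at x2.
Its neighbours: x0, x3.
Then their neighbours: x4, x5.
Nothing further is reachable.

x0, x2, x3, x4, x5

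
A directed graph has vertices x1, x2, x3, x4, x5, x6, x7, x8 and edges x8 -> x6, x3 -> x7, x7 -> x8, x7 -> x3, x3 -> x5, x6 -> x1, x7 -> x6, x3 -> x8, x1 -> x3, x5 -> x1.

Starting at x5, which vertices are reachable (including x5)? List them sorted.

Start at x5.
Its neighbours: x1.
Then their neighbours: x3.
Then next layer: x7, x8.
Then next layer: x6.
Nothing further is reachable.

x1, x3, x5, x6, x7, x8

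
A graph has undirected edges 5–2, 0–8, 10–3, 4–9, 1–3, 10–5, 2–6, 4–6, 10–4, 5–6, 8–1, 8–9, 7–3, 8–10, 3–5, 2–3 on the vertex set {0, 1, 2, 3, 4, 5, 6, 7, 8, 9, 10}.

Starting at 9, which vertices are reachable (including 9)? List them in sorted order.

Start at 9.
Its neighbours: 4, 8.
Then their neighbours: 0, 1, 6, 10.
Then next layer: 2, 3, 5.
Then next layer: 7.
Every vertex is now reached.

0, 1, 2, 3, 4, 5, 6, 7, 8, 9, 10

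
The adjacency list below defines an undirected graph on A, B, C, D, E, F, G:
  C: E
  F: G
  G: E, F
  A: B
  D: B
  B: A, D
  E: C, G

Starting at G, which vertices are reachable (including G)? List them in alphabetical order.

Start at G.
Its neighbours: E, F.
Then their neighbours: C.
Nothing further is reachable.

C, E, F, G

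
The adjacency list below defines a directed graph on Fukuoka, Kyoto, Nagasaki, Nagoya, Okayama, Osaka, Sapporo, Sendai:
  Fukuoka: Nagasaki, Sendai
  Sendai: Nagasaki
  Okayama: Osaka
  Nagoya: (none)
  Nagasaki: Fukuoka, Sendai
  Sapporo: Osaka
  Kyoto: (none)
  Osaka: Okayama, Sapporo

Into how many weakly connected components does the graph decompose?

4

From Fukuoka: component {Fukuoka, Nagasaki, Sendai}.
From Kyoto: component {Kyoto}.
From Nagoya: component {Nagoya}.
From Okayama: component {Okayama, Osaka, Sapporo}.
That's 4 components.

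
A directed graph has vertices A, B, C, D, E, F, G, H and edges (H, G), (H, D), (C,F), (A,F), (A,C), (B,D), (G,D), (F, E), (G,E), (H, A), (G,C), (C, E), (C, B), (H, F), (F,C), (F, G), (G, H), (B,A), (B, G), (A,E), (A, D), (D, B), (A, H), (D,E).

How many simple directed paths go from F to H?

5

F→C→B→A→H
F→C→B→G→H
F→G→C→B→A→H
F→G→D→B→A→H
F→G→H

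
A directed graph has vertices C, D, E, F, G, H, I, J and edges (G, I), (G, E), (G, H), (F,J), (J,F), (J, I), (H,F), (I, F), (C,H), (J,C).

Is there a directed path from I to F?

Yes

Explore from I.
Distance 1: reach F.
Found F.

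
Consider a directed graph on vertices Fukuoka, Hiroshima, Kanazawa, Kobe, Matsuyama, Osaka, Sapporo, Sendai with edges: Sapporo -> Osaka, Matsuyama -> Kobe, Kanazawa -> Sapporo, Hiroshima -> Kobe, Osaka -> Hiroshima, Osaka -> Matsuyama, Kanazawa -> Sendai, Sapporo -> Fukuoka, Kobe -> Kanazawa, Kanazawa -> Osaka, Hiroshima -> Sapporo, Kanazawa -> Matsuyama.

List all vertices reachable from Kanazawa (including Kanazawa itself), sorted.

Fukuoka, Hiroshima, Kanazawa, Kobe, Matsuyama, Osaka, Sapporo, Sendai

Start at Kanazawa.
Its neighbours: Matsuyama, Osaka, Sapporo, Sendai.
Then their neighbours: Fukuoka, Hiroshima, Kobe.
Every vertex is now reached.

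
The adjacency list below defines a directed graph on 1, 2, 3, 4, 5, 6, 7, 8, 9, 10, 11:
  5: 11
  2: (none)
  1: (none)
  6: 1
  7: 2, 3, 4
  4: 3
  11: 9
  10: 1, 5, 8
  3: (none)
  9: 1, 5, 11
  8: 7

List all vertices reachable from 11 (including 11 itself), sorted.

Start at 11.
Its neighbours: 9.
Then their neighbours: 1, 5.
Nothing further is reachable.

1, 5, 9, 11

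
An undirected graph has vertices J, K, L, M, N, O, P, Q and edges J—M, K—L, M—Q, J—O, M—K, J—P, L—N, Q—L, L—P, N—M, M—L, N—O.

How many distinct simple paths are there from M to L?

7

M–J–O–N–L
M–J–P–L
M–K–L
M–L
M–N–L
M–N–O–J–P–L
M–Q–L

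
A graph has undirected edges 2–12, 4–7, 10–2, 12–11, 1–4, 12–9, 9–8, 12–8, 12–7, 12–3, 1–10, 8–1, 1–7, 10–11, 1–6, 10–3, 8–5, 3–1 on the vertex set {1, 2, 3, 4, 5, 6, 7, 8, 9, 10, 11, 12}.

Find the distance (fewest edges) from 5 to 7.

3

Distance 0: 5.
Distance 1: 8.
Distance 2: 1, 9, 12.
Distance 3: 2, 3, 4, 6, 7, 10, 11 — contains 7.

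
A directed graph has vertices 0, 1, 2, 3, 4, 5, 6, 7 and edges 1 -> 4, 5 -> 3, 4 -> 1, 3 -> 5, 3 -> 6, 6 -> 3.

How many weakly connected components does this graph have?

5

From 0: component {0}.
From 1: component {1, 4}.
From 2: component {2}.
From 3: component {3, 5, 6}.
From 7: component {7}.
That's 5 components.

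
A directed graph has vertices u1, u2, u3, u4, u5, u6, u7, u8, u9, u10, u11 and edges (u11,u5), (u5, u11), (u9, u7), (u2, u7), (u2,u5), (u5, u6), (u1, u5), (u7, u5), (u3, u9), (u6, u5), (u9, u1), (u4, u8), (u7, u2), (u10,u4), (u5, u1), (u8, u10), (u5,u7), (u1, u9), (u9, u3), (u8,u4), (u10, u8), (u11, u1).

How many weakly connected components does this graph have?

2

From u1: component {u1, u2, u3, u5, u6, u7, u9, u11}.
From u4: component {u4, u8, u10}.
That's 2 components.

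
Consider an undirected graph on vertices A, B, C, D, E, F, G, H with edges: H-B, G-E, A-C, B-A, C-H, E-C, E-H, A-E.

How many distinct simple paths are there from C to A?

5

C–A
C–E–A
C–E–H–B–A
C–H–B–A
C–H–E–A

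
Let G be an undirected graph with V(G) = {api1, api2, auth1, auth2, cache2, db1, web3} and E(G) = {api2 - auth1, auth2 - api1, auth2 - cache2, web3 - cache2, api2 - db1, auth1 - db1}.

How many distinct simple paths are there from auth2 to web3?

1

auth2–cache2–web3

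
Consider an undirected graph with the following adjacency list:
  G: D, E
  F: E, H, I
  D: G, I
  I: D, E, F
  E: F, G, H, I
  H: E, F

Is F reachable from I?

Yes

Explore from I.
Distance 1: reach D, E, F.
Found F.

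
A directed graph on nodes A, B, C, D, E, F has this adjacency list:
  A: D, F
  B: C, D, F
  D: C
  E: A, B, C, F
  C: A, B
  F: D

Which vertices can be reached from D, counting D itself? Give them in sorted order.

Start at D.
Its neighbours: C.
Then their neighbours: A, B.
Then next layer: F.
Nothing further is reachable.

A, B, C, D, F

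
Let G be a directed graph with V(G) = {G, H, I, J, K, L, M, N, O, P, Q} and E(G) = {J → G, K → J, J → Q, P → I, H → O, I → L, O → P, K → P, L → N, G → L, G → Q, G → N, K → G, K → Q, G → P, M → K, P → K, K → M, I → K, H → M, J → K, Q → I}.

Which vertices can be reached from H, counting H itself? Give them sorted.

G, H, I, J, K, L, M, N, O, P, Q

Start at H.
Its neighbours: M, O.
Then their neighbours: K, P.
Then next layer: G, I, J, Q.
Then next layer: L, N.
Every vertex is now reached.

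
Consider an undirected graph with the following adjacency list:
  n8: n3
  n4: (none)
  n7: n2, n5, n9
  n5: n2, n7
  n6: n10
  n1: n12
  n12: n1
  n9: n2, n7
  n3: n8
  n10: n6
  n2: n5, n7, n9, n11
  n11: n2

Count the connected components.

From n1: component {n1, n12}.
From n2: component {n2, n5, n7, n9, n11}.
From n3: component {n3, n8}.
From n4: component {n4}.
From n6: component {n6, n10}.
That's 5 components.

5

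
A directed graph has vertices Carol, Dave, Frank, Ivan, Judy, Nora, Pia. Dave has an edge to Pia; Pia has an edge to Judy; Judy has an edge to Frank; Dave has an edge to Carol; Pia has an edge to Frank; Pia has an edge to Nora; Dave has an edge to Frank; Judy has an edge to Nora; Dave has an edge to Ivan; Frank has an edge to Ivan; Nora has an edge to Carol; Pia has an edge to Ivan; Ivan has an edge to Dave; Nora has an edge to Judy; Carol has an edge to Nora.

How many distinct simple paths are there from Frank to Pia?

Frank→Ivan→Dave→Pia

1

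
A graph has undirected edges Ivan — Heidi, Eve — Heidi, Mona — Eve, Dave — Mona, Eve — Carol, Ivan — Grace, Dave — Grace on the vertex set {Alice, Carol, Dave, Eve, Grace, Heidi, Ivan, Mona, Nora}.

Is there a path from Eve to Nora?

No

Explore from Eve.
Distance 1: reach Carol, Heidi, Mona.
Distance 2: reach Dave, Ivan.
Distance 3: reach Grace.
The search is exhausted without reaching Nora; it lies in a different component.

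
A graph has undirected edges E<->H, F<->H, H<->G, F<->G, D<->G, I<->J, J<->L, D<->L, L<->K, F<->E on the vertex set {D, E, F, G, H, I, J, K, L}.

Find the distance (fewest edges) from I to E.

Distance 0: I.
Distance 1: J.
Distance 2: L.
Distance 3: D, K.
Distance 4: G.
Distance 5: F, H.
Distance 6: E — contains E.

6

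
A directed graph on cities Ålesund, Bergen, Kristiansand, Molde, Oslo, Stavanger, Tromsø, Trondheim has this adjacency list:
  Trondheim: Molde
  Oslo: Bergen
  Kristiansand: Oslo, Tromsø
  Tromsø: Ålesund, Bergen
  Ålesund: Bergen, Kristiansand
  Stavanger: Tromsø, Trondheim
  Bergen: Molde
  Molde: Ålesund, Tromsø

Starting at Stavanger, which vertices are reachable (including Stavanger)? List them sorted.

Ålesund, Bergen, Kristiansand, Molde, Oslo, Stavanger, Tromsø, Trondheim

Start at Stavanger.
Its neighbours: Tromsø, Trondheim.
Then their neighbours: Ålesund, Bergen, Molde.
Then next layer: Kristiansand.
Then next layer: Oslo.
Every vertex is now reached.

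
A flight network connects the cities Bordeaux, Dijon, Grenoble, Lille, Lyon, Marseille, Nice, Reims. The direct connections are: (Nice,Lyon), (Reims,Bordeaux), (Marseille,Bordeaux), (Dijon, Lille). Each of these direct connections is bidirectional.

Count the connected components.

4

From Bordeaux: component {Bordeaux, Marseille, Reims}.
From Dijon: component {Dijon, Lille}.
From Grenoble: component {Grenoble}.
From Lyon: component {Lyon, Nice}.
That's 4 components.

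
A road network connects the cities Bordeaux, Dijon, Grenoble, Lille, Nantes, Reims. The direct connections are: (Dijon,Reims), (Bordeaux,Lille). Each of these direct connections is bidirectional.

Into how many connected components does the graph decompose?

From Bordeaux: component {Bordeaux, Lille}.
From Dijon: component {Dijon, Reims}.
From Grenoble: component {Grenoble}.
From Nantes: component {Nantes}.
That's 4 components.

4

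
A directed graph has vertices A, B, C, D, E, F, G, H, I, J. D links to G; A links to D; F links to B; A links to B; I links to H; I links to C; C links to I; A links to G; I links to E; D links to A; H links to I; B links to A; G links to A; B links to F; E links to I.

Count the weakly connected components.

3

From A: component {A, B, D, F, G}.
From C: component {C, E, H, I}.
From J: component {J}.
That's 3 components.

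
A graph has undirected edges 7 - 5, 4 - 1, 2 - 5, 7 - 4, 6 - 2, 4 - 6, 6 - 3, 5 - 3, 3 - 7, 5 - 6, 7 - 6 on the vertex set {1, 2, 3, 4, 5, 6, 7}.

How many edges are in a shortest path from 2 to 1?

3

Distance 0: 2.
Distance 1: 5, 6.
Distance 2: 3, 4, 7.
Distance 3: 1 — contains 1.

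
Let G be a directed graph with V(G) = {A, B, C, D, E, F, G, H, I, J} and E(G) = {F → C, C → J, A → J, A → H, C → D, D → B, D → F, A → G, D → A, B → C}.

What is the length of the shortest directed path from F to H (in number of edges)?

Distance 0: F.
Distance 1: C.
Distance 2: D, J.
Distance 3: A, B.
Distance 4: G, H — contains H.

4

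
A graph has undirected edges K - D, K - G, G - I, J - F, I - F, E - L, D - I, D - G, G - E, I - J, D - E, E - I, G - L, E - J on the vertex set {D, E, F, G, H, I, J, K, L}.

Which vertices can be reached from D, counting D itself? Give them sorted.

Start at D.
Its neighbours: E, G, I, K.
Then their neighbours: F, J, L.
Nothing further is reachable.

D, E, F, G, I, J, K, L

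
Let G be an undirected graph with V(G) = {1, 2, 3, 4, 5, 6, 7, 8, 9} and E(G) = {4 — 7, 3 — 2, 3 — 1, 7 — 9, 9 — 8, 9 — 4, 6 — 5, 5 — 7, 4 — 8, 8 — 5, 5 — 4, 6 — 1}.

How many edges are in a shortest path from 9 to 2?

Distance 0: 9.
Distance 1: 4, 7, 8.
Distance 2: 5.
Distance 3: 6.
Distance 4: 1.
Distance 5: 3.
Distance 6: 2 — contains 2.

6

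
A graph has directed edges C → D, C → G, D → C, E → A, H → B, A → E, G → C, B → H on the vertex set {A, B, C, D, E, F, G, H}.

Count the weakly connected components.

From A: component {A, E}.
From B: component {B, H}.
From C: component {C, D, G}.
From F: component {F}.
That's 4 components.

4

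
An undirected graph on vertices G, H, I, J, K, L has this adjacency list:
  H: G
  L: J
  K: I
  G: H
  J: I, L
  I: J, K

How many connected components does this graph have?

2

From G: component {G, H}.
From I: component {I, J, K, L}.
That's 2 components.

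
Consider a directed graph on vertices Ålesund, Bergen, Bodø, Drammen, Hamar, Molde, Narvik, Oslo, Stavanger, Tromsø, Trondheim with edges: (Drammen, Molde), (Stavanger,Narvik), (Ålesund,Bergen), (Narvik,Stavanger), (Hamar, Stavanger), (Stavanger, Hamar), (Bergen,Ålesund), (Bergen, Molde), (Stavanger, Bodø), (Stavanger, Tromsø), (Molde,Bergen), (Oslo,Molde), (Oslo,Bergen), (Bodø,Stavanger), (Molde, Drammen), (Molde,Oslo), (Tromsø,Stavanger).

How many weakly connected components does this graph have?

3

From Ålesund: component {Ålesund, Bergen, Drammen, Molde, Oslo}.
From Bodø: component {Bodø, Hamar, Narvik, Stavanger, Tromsø}.
From Trondheim: component {Trondheim}.
That's 3 components.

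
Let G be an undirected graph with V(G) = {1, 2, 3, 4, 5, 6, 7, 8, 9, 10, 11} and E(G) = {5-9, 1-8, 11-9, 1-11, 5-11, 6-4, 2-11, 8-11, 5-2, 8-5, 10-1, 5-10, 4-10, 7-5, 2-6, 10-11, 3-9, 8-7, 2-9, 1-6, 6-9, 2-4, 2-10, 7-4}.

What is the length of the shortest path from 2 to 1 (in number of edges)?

2

Distance 0: 2.
Distance 1: 4, 5, 6, 9, 10, 11.
Distance 2: 1, 3, 7, 8 — contains 1.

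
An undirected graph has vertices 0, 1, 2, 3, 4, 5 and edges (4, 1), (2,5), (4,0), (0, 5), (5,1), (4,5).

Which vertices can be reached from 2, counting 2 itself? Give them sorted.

Start at 2.
Its neighbours: 5.
Then their neighbours: 0, 1, 4.
Nothing further is reachable.

0, 1, 2, 4, 5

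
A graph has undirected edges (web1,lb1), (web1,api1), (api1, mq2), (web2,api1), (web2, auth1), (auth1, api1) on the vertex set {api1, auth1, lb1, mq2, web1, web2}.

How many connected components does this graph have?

1

From api1: component {api1, auth1, lb1, mq2, web1, web2}.
That's 1 component.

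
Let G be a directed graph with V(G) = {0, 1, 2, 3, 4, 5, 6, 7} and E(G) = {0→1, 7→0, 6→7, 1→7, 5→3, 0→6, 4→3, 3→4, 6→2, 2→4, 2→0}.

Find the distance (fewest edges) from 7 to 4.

Distance 0: 7.
Distance 1: 0.
Distance 2: 1, 6.
Distance 3: 2.
Distance 4: 4 — contains 4.

4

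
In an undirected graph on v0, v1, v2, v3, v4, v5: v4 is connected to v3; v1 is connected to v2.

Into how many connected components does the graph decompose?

4

From v0: component {v0}.
From v1: component {v1, v2}.
From v3: component {v3, v4}.
From v5: component {v5}.
That's 4 components.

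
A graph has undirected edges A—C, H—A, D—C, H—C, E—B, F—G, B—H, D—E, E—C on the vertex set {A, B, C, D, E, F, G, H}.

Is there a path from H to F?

No

Explore from H.
Distance 1: reach A, B, C.
Distance 2: reach D, E.
The search is exhausted without reaching F; it lies in a different component.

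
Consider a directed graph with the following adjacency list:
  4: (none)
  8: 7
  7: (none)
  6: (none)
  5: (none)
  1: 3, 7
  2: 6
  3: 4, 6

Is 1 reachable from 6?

No

6 has no outgoing edges, so nothing is reachable from it.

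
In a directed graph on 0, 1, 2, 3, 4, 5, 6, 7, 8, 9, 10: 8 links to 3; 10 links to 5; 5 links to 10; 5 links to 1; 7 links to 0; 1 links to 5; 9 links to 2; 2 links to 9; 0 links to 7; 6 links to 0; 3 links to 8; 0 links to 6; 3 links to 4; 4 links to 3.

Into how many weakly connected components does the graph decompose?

4

From 0: component {0, 6, 7}.
From 1: component {1, 5, 10}.
From 2: component {2, 9}.
From 3: component {3, 4, 8}.
That's 4 components.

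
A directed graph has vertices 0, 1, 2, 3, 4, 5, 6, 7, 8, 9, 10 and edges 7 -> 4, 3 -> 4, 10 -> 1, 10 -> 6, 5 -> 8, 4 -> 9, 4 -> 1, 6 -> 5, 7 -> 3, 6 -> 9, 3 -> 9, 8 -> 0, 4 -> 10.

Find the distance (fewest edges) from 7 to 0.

Distance 0: 7.
Distance 1: 3, 4.
Distance 2: 1, 9, 10.
Distance 3: 6.
Distance 4: 5.
Distance 5: 8.
Distance 6: 0 — contains 0.

6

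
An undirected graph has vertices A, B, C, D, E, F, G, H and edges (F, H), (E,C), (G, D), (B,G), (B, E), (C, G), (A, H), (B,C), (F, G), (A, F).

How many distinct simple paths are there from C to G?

3

C–B–G
C–E–B–G
C–G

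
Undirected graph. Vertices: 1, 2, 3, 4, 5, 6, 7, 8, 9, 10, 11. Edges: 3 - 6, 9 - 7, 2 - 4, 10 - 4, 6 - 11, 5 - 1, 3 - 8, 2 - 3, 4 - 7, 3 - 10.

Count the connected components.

From 1: component {1, 5}.
From 2: component {2, 3, 4, 6, 7, 8, 9, 10, 11}.
That's 2 components.

2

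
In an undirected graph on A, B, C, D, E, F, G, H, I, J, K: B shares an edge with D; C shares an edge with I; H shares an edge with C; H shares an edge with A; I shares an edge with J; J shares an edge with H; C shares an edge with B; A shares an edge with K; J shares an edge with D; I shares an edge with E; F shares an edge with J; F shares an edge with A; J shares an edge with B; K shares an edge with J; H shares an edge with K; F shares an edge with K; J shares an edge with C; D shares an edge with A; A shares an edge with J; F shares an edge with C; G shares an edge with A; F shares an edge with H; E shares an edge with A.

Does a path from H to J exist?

Explore from H.
Distance 1: reach A, C, F, J, K.
Found J.

Yes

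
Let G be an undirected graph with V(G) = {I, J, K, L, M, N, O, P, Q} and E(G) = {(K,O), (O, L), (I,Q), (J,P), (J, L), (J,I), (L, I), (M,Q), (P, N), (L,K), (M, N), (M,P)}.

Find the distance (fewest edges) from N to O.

4

Distance 0: N.
Distance 1: M, P.
Distance 2: J, Q.
Distance 3: I, L.
Distance 4: K, O — contains O.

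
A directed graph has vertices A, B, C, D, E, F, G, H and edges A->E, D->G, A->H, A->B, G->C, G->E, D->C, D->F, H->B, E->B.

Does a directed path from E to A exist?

No

Explore from E.
Distance 1: reach B.
The search from E is exhausted; no directed path reaches A.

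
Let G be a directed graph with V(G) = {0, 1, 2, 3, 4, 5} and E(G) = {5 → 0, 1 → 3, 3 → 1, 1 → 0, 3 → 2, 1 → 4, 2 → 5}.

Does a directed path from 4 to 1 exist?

4 has no outgoing edges, so nothing is reachable from it.

No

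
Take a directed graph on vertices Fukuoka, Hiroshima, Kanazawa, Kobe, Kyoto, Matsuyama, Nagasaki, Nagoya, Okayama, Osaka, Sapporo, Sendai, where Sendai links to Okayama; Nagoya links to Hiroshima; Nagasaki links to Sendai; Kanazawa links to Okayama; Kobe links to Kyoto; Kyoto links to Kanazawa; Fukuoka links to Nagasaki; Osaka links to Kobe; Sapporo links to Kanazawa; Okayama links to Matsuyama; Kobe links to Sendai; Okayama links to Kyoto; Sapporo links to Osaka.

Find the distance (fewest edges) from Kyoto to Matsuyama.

3

Distance 0: Kyoto.
Distance 1: Kanazawa.
Distance 2: Okayama.
Distance 3: Matsuyama — contains Matsuyama.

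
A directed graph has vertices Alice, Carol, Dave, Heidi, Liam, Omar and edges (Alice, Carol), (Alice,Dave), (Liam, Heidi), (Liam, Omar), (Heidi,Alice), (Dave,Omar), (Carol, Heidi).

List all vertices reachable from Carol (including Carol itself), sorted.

Alice, Carol, Dave, Heidi, Omar

Start at Carol.
Its neighbours: Heidi.
Then their neighbours: Alice.
Then next layer: Dave.
Then next layer: Omar.
Nothing further is reachable.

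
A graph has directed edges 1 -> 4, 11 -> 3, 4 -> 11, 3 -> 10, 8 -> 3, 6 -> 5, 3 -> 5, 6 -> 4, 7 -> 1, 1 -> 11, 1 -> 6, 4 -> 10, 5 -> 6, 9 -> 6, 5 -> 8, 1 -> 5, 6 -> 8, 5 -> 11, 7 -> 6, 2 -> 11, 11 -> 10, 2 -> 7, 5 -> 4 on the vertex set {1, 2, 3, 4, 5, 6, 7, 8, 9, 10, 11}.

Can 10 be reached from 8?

Explore from 8.
Distance 1: reach 3.
Distance 2: reach 5, 10.
Found 10.

Yes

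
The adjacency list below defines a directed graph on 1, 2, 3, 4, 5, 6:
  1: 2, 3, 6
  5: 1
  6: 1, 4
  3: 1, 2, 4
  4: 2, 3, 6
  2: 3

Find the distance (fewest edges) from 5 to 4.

Distance 0: 5.
Distance 1: 1.
Distance 2: 2, 3, 6.
Distance 3: 4 — contains 4.

3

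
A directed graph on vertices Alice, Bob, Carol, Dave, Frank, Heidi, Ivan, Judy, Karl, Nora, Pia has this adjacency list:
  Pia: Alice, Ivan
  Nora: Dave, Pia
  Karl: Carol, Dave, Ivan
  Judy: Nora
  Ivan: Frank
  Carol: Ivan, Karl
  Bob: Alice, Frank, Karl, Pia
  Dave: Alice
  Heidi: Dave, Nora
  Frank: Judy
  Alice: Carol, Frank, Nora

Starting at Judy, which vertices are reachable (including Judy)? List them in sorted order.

Alice, Carol, Dave, Frank, Ivan, Judy, Karl, Nora, Pia

Start at Judy.
Its neighbours: Nora.
Then their neighbours: Dave, Pia.
Then next layer: Alice, Ivan.
Then next layer: Carol, Frank.
Then next layer: Karl.
Nothing further is reachable.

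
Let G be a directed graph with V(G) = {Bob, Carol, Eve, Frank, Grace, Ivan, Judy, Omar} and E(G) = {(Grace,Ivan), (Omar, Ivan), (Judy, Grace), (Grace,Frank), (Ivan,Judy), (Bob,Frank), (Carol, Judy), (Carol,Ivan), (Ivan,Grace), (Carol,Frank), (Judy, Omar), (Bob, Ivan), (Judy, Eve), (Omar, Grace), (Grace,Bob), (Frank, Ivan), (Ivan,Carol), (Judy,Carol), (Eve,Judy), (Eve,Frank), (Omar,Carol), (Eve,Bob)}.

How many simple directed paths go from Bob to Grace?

10

Bob→Frank→Ivan→Carol→Judy→Grace
Bob→Frank→Ivan→Carol→Judy→Omar→Grace
Bob→Frank→Ivan→Grace
Bob→Frank→Ivan→Judy→Grace
Bob→Frank→Ivan→Judy→Omar→Grace
Bob→Ivan→Carol→Judy→Grace
Bob→Ivan→Carol→Judy→Omar→Grace
Bob→Ivan→Grace
Bob→Ivan→Judy→Grace
Bob→Ivan→Judy→Omar→Grace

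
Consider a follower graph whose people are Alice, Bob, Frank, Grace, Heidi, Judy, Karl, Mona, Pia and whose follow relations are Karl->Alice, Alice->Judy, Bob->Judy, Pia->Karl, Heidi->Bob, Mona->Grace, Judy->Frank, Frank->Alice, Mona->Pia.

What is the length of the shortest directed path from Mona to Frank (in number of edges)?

5

Distance 0: Mona.
Distance 1: Grace, Pia.
Distance 2: Karl.
Distance 3: Alice.
Distance 4: Judy.
Distance 5: Frank — contains Frank.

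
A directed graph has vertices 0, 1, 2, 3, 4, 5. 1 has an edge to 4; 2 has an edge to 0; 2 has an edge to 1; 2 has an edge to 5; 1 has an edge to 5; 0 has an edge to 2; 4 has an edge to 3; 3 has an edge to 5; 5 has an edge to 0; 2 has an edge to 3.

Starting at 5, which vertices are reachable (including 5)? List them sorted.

Start at 5.
Its neighbours: 0.
Then their neighbours: 2.
Then next layer: 1, 3.
Then next layer: 4.
Every vertex is now reached.

0, 1, 2, 3, 4, 5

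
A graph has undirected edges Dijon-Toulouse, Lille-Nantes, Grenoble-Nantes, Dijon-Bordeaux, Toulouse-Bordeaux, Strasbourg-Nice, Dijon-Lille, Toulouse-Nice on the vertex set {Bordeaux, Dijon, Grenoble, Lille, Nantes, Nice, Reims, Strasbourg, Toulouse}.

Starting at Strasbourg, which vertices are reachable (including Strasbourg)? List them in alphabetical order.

Bordeaux, Dijon, Grenoble, Lille, Nantes, Nice, Strasbourg, Toulouse

Start at Strasbourg.
Its neighbours: Nice.
Then their neighbours: Toulouse.
Then next layer: Bordeaux, Dijon.
Then next layer: Lille.
Then next layer: Nantes.
Then next layer: Grenoble.
Nothing further is reachable.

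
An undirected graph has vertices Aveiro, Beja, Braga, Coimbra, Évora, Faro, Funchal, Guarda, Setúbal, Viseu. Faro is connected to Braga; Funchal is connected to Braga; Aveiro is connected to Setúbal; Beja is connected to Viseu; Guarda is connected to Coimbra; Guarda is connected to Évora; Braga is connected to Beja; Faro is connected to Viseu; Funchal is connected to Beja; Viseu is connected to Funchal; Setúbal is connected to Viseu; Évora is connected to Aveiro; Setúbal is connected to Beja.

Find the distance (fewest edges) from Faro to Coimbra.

6

Distance 0: Faro.
Distance 1: Braga, Viseu.
Distance 2: Beja, Funchal, Setúbal.
Distance 3: Aveiro.
Distance 4: Évora.
Distance 5: Guarda.
Distance 6: Coimbra — contains Coimbra.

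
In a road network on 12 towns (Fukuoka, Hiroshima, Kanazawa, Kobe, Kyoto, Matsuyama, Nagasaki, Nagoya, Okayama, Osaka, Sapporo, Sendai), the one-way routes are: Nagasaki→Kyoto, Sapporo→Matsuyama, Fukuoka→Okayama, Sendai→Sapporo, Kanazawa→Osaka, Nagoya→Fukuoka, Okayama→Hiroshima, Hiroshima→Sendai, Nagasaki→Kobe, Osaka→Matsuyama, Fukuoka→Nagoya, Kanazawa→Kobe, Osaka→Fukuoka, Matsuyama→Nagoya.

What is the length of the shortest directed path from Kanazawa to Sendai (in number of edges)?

5

Distance 0: Kanazawa.
Distance 1: Kobe, Osaka.
Distance 2: Fukuoka, Matsuyama.
Distance 3: Nagoya, Okayama.
Distance 4: Hiroshima.
Distance 5: Sendai — contains Sendai.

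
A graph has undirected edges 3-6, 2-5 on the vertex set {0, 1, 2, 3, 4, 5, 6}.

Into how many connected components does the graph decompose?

5

From 0: component {0}.
From 1: component {1}.
From 2: component {2, 5}.
From 3: component {3, 6}.
From 4: component {4}.
That's 5 components.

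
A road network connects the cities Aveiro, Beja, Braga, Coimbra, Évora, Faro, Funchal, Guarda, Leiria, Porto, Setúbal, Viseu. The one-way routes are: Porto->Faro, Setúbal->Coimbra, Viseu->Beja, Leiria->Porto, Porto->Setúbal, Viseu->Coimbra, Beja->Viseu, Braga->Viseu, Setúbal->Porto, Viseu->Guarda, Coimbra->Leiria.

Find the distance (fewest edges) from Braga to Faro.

Distance 0: Braga.
Distance 1: Viseu.
Distance 2: Beja, Coimbra, Guarda.
Distance 3: Leiria.
Distance 4: Porto.
Distance 5: Faro, Setúbal — contains Faro.

5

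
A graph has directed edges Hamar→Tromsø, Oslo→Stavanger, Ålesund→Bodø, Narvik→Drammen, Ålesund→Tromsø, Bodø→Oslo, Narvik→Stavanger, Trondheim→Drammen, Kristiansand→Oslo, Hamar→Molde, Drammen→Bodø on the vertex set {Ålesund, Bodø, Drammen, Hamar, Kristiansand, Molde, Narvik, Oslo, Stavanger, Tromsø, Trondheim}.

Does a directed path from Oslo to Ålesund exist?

No

Explore from Oslo.
Distance 1: reach Stavanger.
The search from Oslo is exhausted; no directed path reaches Ålesund.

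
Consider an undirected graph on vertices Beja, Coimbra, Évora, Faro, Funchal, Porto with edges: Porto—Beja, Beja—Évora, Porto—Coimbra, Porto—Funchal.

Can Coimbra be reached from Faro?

No

Faro has no edges, so nothing is reachable from it.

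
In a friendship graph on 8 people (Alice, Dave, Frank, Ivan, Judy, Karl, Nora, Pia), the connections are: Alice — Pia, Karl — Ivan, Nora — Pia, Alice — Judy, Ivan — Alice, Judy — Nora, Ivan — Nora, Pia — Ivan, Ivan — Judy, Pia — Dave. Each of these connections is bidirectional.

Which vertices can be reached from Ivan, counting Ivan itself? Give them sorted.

Alice, Dave, Ivan, Judy, Karl, Nora, Pia

Start at Ivan.
Its neighbours: Alice, Judy, Karl, Nora, Pia.
Then their neighbours: Dave.
Nothing further is reachable.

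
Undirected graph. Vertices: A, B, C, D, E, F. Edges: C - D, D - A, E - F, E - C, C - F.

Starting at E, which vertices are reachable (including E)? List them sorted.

A, C, D, E, F

Start at E.
Its neighbours: C, F.
Then their neighbours: D.
Then next layer: A.
Nothing further is reachable.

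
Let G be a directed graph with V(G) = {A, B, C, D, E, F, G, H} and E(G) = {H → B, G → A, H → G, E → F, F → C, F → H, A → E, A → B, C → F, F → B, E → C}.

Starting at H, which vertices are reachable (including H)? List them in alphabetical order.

A, B, C, E, F, G, H

Start at H.
Its neighbours: B, G.
Then their neighbours: A.
Then next layer: E.
Then next layer: C, F.
Nothing further is reachable.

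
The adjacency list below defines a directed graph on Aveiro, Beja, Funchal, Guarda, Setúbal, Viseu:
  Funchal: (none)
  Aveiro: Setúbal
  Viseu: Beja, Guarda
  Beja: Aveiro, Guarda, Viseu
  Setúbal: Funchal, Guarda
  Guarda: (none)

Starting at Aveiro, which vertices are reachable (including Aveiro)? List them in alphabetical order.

Start at Aveiro.
Its neighbours: Setúbal.
Then their neighbours: Funchal, Guarda.
Nothing further is reachable.

Aveiro, Funchal, Guarda, Setúbal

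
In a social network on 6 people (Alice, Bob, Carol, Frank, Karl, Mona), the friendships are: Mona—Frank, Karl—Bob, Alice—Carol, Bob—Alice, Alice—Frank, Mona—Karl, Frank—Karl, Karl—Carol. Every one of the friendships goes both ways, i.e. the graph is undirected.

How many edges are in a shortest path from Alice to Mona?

2

Distance 0: Alice.
Distance 1: Bob, Carol, Frank.
Distance 2: Karl, Mona — contains Mona.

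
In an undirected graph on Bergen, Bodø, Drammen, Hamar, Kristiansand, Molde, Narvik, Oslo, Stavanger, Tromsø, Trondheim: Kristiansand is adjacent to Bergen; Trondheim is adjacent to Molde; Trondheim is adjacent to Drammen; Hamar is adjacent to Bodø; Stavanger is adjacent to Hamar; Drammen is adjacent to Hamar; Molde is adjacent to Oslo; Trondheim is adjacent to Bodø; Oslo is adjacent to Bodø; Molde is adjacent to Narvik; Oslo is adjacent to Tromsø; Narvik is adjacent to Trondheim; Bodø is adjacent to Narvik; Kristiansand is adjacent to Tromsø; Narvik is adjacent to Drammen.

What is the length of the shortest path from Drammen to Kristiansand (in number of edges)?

Distance 0: Drammen.
Distance 1: Hamar, Narvik, Trondheim.
Distance 2: Bodø, Molde, Stavanger.
Distance 3: Oslo.
Distance 4: Tromsø.
Distance 5: Kristiansand — contains Kristiansand.

5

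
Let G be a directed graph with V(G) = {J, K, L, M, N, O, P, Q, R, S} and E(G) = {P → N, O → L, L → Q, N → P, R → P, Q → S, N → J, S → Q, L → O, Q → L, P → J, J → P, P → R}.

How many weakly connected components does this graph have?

From J: component {J, N, P, R}.
From K: component {K}.
From L: component {L, O, Q, S}.
From M: component {M}.
That's 4 components.

4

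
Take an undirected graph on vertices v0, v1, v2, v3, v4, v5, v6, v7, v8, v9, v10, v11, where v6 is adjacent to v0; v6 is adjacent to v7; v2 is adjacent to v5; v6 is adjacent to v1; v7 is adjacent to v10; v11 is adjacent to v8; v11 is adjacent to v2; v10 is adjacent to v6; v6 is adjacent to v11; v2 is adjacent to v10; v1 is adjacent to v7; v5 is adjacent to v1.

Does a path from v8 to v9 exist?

Explore from v8.
Distance 1: reach v11.
Distance 2: reach v2, v6.
Distance 3: reach v0, v1, v5, v7, v10.
The search is exhausted without reaching v9; it lies in a different component.

No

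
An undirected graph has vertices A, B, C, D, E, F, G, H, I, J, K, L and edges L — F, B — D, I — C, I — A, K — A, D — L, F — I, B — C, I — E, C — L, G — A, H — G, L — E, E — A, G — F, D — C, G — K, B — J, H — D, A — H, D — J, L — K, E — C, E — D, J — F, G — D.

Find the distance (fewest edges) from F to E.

2

Distance 0: F.
Distance 1: G, I, J, L.
Distance 2: A, B, C, D, E, H, K — contains E.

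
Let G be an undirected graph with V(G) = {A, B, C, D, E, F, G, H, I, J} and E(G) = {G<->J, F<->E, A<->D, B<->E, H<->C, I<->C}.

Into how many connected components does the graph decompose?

From A: component {A, D}.
From B: component {B, E, F}.
From C: component {C, H, I}.
From G: component {G, J}.
That's 4 components.

4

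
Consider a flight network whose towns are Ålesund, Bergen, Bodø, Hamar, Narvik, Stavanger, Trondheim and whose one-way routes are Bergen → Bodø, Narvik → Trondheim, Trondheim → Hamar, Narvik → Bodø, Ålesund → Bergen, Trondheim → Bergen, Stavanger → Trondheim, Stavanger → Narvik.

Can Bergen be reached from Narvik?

Yes

Explore from Narvik.
Distance 1: reach Bodø, Trondheim.
Distance 2: reach Bergen, Hamar.
Found Bergen.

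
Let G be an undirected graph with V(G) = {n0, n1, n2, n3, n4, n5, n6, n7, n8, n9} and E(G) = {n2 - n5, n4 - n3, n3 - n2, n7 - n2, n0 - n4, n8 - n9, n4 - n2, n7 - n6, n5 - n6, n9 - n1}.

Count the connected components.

From n0: component {n0, n2, n3, n4, n5, n6, n7}.
From n1: component {n1, n8, n9}.
That's 2 components.

2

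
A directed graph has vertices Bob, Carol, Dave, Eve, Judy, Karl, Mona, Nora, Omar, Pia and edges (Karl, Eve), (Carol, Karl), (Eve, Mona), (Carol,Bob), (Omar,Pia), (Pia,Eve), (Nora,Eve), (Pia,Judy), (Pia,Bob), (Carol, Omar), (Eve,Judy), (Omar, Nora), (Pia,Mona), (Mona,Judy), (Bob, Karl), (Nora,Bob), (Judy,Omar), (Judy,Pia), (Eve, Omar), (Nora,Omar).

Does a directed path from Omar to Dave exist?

Explore from Omar.
Distance 1: reach Nora, Pia.
Distance 2: reach Bob, Eve, Judy, Mona.
Distance 3: reach Karl.
The search from Omar is exhausted; no directed path reaches Dave.

No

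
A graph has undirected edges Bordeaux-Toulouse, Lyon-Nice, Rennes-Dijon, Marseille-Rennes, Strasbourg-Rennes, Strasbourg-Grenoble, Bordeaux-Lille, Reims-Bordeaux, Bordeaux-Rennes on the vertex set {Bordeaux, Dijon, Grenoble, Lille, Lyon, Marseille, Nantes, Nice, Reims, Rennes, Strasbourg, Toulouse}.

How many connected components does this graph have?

3

From Bordeaux: component {Bordeaux, Dijon, Grenoble, Lille, Marseille, Reims, Rennes, Strasbourg, Toulouse}.
From Lyon: component {Lyon, Nice}.
From Nantes: component {Nantes}.
That's 3 components.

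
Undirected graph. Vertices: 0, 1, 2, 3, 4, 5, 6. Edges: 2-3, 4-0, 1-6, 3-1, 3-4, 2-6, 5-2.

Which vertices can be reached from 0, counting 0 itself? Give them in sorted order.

0, 1, 2, 3, 4, 5, 6

Start at 0.
Its neighbours: 4.
Then their neighbours: 3.
Then next layer: 1, 2.
Then next layer: 5, 6.
Every vertex is now reached.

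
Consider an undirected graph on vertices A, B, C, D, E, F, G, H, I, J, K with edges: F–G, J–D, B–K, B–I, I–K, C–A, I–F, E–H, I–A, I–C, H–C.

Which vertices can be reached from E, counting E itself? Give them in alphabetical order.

A, B, C, E, F, G, H, I, K

Start at E.
Its neighbours: H.
Then their neighbours: C.
Then next layer: A, I.
Then next layer: B, F, K.
Then next layer: G.
Nothing further is reachable.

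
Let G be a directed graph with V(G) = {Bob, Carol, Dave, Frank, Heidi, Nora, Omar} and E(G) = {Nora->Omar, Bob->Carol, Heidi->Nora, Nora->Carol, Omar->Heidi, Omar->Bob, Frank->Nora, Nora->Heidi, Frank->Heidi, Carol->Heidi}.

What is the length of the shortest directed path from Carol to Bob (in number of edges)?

Distance 0: Carol.
Distance 1: Heidi.
Distance 2: Nora.
Distance 3: Omar.
Distance 4: Bob — contains Bob.

4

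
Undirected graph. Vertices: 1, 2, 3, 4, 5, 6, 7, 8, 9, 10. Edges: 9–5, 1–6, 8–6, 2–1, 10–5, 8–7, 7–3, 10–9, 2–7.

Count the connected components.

From 1: component {1, 2, 3, 6, 7, 8}.
From 4: component {4}.
From 5: component {5, 9, 10}.
That's 3 components.

3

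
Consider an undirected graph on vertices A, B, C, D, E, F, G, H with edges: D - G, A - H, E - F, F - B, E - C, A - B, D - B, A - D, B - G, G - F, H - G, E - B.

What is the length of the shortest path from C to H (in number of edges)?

Distance 0: C.
Distance 1: E.
Distance 2: B, F.
Distance 3: A, D, G.
Distance 4: H — contains H.

4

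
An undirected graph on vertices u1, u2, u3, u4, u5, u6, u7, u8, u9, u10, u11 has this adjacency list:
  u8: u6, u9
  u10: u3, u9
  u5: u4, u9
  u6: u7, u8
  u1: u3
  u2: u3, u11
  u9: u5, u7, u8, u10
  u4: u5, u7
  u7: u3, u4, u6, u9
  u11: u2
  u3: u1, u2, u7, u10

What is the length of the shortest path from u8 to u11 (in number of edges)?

Distance 0: u8.
Distance 1: u6, u9.
Distance 2: u5, u7, u10.
Distance 3: u3, u4.
Distance 4: u1, u2.
Distance 5: u11 — contains u11.

5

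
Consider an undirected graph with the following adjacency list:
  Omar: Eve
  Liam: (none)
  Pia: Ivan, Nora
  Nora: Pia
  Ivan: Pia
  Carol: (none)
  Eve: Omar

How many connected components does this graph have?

From Carol: component {Carol}.
From Eve: component {Eve, Omar}.
From Ivan: component {Ivan, Nora, Pia}.
From Liam: component {Liam}.
That's 4 components.

4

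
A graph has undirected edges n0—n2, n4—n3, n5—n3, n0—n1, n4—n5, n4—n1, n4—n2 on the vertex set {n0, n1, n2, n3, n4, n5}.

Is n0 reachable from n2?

Yes

Explore from n2.
Distance 1: reach n0, n4.
Found n0.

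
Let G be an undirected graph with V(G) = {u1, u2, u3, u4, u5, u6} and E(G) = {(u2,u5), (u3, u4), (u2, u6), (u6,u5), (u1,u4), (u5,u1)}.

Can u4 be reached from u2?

Yes

Explore from u2.
Distance 1: reach u5, u6.
Distance 2: reach u1.
Distance 3: reach u4.
Found u4.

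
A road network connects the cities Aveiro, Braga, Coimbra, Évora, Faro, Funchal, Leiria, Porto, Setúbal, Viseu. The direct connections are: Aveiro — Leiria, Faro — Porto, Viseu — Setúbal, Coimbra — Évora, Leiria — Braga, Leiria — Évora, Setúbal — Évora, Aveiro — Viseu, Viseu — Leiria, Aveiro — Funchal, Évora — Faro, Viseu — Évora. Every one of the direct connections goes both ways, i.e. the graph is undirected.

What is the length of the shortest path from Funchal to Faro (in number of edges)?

4

Distance 0: Funchal.
Distance 1: Aveiro.
Distance 2: Leiria, Viseu.
Distance 3: Braga, Évora, Setúbal.
Distance 4: Coimbra, Faro — contains Faro.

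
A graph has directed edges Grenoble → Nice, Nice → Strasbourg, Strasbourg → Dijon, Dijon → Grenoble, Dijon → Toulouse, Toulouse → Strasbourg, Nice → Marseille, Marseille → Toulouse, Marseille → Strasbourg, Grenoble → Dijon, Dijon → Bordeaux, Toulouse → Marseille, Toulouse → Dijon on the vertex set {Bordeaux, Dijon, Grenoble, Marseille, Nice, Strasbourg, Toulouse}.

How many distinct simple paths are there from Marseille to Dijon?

3

Marseille→Strasbourg→Dijon
Marseille→Toulouse→Dijon
Marseille→Toulouse→Strasbourg→Dijon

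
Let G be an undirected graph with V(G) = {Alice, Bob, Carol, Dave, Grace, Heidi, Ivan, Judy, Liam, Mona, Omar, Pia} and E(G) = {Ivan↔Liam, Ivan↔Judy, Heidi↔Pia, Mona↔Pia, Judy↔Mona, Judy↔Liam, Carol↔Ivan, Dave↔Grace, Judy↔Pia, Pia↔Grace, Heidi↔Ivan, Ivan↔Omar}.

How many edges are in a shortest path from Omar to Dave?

5

Distance 0: Omar.
Distance 1: Ivan.
Distance 2: Carol, Heidi, Judy, Liam.
Distance 3: Mona, Pia.
Distance 4: Grace.
Distance 5: Dave — contains Dave.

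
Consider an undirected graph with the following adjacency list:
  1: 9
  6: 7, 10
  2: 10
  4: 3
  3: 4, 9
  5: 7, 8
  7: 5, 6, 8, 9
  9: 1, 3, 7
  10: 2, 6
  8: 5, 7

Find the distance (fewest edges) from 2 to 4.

Distance 0: 2.
Distance 1: 10.
Distance 2: 6.
Distance 3: 7.
Distance 4: 5, 8, 9.
Distance 5: 1, 3.
Distance 6: 4 — contains 4.

6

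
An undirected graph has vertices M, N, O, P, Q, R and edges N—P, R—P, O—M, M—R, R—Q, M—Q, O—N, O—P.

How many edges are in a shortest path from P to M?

Distance 0: P.
Distance 1: N, O, R.
Distance 2: M, Q — contains M.

2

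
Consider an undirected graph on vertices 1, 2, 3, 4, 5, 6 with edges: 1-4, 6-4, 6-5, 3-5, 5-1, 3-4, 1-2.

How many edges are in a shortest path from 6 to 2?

3

Distance 0: 6.
Distance 1: 4, 5.
Distance 2: 1, 3.
Distance 3: 2 — contains 2.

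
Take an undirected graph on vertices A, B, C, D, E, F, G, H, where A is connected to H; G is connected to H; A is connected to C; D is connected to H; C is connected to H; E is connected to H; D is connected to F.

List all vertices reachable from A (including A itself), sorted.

Start at A.
Its neighbours: C, H.
Then their neighbours: D, E, G.
Then next layer: F.
Nothing further is reachable.

A, C, D, E, F, G, H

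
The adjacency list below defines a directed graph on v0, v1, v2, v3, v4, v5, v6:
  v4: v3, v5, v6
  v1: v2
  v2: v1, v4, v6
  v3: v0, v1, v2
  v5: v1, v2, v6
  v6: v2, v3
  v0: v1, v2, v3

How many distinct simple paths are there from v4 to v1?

18

v4→v3→v0→v1
v4→v3→v0→v2→v1
v4→v3→v1
v4→v3→v2→v1
v4→v5→v1
v4→v5→v2→v1
v4→v5→v2→v6→v3→v0→v1
v4→v5→v2→v6→v3→v1
... and 10 more.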